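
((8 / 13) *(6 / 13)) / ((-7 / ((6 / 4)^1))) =-72 / 1183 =-0.06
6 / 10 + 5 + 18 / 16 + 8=589 / 40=14.72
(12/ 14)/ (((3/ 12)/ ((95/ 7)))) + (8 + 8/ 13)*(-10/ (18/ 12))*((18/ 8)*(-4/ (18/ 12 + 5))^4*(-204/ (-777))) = 28046788200/ 673154209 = 41.66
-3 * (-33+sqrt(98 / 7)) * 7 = 693 -21 * sqrt(14) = 614.43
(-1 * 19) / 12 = -19 / 12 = -1.58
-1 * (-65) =65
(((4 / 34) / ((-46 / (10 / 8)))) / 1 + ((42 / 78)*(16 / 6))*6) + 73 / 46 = 207369 / 20332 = 10.20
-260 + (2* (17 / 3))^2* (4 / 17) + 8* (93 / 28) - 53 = -256.21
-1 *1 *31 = -31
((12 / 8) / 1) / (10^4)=3 / 20000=0.00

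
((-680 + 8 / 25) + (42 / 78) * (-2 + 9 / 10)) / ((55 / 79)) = -34931983 / 35750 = -977.12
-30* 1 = -30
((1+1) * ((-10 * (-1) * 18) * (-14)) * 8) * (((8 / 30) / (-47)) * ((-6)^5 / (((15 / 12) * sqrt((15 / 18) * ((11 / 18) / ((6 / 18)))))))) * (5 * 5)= -2006581248 * sqrt(55) / 517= -28783761.73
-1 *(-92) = 92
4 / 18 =2 / 9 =0.22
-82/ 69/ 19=-82/ 1311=-0.06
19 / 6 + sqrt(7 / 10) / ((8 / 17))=17 *sqrt(70) / 80 + 19 / 6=4.94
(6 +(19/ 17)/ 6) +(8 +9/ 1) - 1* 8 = 1549/ 102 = 15.19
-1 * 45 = -45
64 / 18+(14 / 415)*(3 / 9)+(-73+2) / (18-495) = 245177 / 65985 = 3.72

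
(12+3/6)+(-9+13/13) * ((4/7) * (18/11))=773/154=5.02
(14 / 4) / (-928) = -7 / 1856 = -0.00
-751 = -751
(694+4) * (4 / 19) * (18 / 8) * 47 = 295254 / 19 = 15539.68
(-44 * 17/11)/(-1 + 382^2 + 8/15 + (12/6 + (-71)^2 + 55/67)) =-0.00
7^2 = 49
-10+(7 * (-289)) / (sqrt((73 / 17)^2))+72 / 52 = -455259 / 949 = -479.72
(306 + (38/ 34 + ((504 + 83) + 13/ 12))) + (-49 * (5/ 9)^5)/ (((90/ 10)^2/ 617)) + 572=470770710307/ 325241892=1447.45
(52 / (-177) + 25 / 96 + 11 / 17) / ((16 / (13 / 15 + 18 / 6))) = 571213 / 3851520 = 0.15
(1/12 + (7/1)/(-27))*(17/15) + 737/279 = 122647/50220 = 2.44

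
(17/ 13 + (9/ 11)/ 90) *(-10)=-1883/ 143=-13.17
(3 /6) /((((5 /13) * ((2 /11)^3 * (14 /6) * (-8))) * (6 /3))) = -51909 /8960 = -5.79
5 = 5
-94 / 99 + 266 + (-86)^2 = 758444 / 99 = 7661.05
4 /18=2 /9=0.22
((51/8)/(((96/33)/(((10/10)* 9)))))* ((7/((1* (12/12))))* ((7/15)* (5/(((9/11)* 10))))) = 100793/2560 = 39.37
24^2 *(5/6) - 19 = 461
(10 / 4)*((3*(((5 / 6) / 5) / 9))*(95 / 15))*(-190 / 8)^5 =-6646881.24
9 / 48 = 3 / 16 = 0.19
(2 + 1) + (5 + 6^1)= 14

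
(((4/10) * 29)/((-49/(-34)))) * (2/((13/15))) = 11832/637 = 18.57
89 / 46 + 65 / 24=2563 / 552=4.64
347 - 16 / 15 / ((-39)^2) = 7916789 / 22815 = 347.00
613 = 613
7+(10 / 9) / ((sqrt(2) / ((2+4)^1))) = 10 * sqrt(2) / 3+7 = 11.71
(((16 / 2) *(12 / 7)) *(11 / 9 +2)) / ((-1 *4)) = -11.05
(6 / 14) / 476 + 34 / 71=0.48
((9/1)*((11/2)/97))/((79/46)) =2277/7663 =0.30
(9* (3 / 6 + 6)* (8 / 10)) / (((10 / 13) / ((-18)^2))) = 492804 / 25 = 19712.16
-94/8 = -47/4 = -11.75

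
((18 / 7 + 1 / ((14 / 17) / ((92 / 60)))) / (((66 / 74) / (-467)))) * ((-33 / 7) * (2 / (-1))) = -328301 / 15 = -21886.73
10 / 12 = 5 / 6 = 0.83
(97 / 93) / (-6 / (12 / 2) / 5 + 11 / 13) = 6305 / 3906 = 1.61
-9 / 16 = -0.56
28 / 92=7 / 23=0.30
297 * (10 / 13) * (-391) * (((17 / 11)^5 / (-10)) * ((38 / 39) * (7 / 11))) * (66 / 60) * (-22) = -1329062824278 / 1124695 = -1181709.55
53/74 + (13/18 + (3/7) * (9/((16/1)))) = 1.68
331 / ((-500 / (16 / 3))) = -3.53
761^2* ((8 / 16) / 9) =579121 / 18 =32173.39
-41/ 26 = -1.58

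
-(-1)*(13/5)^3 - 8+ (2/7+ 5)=13004/875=14.86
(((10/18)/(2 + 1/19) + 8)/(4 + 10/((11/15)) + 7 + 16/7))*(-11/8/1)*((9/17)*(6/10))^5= -435576306627/318864385775000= -0.00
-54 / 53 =-1.02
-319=-319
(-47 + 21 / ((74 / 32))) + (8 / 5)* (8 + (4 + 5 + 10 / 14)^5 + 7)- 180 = 429761385003 / 3109295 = 138218.27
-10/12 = -5/6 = -0.83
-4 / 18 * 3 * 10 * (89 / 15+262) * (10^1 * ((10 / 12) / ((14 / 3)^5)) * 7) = -904275 / 19208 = -47.08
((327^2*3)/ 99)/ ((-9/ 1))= -11881/ 33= -360.03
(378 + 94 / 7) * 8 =21920 / 7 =3131.43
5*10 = 50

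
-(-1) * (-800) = -800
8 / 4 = 2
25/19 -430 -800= -23345/19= -1228.68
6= 6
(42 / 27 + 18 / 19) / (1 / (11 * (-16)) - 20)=-0.13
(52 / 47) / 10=26 / 235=0.11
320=320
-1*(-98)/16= 49/8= 6.12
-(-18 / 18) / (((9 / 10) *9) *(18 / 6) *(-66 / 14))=-70 / 8019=-0.01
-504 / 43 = -11.72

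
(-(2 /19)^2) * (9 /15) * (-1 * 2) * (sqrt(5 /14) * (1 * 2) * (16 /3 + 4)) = 32 * sqrt(70) /1805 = 0.15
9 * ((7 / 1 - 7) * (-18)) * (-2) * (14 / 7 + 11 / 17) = 0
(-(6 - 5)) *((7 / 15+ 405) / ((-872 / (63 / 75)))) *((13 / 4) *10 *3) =830193 / 21800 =38.08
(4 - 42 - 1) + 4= -35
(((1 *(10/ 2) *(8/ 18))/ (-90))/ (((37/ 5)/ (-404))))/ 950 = 404/ 284715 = 0.00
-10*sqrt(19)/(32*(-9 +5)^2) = -0.09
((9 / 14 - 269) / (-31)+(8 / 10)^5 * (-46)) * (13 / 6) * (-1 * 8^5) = 308927537152 / 678125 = 455561.35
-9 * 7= -63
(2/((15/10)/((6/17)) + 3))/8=1/29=0.03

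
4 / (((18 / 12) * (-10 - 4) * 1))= -4 / 21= -0.19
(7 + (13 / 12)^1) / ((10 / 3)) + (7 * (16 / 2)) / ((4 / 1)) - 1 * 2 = 577 / 40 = 14.42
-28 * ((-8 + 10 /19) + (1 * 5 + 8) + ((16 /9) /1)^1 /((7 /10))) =-225.85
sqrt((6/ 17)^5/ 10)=36*sqrt(255)/ 24565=0.02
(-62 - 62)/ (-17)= 124/ 17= 7.29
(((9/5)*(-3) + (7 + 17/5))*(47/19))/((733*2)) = 235/27854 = 0.01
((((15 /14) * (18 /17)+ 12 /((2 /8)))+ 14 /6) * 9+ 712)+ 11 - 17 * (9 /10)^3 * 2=69104733 /59500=1161.42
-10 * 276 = -2760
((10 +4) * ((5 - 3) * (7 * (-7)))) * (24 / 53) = -32928 / 53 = -621.28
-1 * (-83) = 83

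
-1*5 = -5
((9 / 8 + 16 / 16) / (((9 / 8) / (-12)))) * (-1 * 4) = 272 / 3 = 90.67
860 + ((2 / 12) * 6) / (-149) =128139 / 149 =859.99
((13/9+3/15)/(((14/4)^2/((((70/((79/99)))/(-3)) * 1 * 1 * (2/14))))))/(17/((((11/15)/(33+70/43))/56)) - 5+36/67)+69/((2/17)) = 19404257115978853/33084838071138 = 586.50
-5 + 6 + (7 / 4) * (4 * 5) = 36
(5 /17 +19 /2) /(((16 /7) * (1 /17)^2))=39627 /32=1238.34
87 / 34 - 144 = -4809 / 34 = -141.44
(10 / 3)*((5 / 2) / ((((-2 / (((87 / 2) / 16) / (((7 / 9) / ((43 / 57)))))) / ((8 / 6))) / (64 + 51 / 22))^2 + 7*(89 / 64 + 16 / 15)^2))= 25421707108830720000 / 128943118202508412943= 0.20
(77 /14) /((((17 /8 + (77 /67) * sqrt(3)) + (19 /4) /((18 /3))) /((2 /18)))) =493790 /1259013-64856 * sqrt(3) /419671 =0.12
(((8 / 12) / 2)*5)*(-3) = -5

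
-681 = -681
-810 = -810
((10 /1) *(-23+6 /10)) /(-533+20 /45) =2016 /4793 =0.42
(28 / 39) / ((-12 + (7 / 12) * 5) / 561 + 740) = 8976 / 9251489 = 0.00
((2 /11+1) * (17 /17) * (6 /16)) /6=13 /176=0.07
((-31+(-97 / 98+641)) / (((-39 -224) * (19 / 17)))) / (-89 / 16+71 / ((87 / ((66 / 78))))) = 0.43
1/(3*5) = 1/15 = 0.07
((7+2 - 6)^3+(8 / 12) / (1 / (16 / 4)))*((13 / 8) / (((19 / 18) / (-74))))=-128427 / 38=-3379.66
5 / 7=0.71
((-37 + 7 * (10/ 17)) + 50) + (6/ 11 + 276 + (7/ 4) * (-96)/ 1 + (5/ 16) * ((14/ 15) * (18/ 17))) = 94227/ 748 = 125.97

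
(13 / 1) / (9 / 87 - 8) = -377 / 229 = -1.65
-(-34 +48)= -14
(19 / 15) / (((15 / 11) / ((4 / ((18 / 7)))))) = 2926 / 2025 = 1.44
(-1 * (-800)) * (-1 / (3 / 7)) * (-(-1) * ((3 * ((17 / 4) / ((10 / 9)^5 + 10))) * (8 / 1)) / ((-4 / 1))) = 281073240 / 69049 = 4070.63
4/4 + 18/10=14/5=2.80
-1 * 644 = -644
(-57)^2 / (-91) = -3249 / 91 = -35.70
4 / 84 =1 / 21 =0.05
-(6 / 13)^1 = -0.46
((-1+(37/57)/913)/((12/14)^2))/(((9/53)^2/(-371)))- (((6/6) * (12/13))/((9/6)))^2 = 112195591695163/6411503241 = 17499.11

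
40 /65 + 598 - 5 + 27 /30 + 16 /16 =77417 /130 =595.52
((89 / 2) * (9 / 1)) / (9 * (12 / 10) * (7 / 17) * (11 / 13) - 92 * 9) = -98345 / 202396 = -0.49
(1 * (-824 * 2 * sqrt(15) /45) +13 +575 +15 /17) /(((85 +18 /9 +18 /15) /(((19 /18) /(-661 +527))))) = -317015 /6027588 +7828 * sqrt(15) /2393307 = -0.04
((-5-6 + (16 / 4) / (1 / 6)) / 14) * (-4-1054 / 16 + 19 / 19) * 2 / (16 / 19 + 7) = -136097 / 8344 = -16.31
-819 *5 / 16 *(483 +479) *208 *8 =-409696560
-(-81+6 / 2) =78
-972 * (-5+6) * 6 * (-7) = 40824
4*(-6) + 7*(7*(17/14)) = 71/2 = 35.50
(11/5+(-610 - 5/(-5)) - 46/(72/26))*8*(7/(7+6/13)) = -20422948/4365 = -4678.80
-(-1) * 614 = 614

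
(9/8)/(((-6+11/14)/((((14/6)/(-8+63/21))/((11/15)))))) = 441/3212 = 0.14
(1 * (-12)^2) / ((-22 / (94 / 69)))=-2256 / 253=-8.92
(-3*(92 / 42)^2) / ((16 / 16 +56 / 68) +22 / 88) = -143888 / 20727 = -6.94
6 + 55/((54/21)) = 27.39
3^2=9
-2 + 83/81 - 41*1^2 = -3400/81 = -41.98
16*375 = 6000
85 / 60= 17 / 12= 1.42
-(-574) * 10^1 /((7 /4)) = 3280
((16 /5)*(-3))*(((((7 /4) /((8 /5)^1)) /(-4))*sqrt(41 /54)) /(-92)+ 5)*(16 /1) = -768 - 7*sqrt(246) /276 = -768.40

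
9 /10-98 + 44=-531 /10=-53.10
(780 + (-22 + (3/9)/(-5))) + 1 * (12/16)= 45521/60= 758.68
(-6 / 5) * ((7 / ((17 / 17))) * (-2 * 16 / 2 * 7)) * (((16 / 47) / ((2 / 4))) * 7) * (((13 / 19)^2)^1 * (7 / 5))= 1246522368 / 424175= 2938.70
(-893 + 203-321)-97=-1108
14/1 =14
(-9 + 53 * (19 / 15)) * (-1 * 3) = -872 / 5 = -174.40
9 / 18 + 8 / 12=7 / 6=1.17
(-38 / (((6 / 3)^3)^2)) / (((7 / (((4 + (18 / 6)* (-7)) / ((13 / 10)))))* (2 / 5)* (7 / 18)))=72675 / 10192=7.13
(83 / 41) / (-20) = -0.10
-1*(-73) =73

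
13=13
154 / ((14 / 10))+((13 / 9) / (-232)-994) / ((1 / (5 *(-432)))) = 2147163.45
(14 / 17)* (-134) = -1876 / 17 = -110.35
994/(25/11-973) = -5467/5339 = -1.02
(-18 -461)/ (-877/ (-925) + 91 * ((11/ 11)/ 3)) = -1329225/ 86806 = -15.31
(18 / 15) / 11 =6 / 55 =0.11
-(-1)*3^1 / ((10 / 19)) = 57 / 10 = 5.70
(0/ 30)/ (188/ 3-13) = 0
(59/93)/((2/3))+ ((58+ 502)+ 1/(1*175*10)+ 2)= 15270078/27125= 562.95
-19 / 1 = -19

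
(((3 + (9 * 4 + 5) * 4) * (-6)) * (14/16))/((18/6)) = -292.25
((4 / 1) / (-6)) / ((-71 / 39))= 26 / 71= 0.37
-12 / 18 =-2 / 3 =-0.67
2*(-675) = -1350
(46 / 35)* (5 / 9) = 46 / 63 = 0.73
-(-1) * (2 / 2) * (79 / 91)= 79 / 91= 0.87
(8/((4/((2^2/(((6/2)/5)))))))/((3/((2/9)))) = 80/81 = 0.99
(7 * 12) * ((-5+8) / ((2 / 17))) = 2142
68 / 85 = 4 / 5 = 0.80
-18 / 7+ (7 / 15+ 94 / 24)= 761 / 420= 1.81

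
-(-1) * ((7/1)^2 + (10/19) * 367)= 4601/19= 242.16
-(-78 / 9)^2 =-676 / 9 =-75.11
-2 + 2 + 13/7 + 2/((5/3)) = 107/35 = 3.06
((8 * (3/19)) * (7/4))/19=42/361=0.12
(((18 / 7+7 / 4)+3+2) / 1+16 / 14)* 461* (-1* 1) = -4824.04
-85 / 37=-2.30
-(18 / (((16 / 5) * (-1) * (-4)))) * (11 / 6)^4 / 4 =-3.97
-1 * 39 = -39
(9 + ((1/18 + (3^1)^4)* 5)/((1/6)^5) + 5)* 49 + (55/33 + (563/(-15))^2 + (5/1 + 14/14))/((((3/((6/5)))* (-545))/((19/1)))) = 94679514343378/613125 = 154421226.25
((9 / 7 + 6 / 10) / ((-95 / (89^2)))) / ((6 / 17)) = -1481227 / 3325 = -445.48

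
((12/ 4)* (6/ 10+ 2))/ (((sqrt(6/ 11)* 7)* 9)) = 0.17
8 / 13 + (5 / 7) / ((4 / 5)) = 1.51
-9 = -9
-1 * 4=-4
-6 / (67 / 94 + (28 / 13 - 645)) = 7332 / 784687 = 0.01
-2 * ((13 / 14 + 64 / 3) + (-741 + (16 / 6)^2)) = 89665 / 63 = 1423.25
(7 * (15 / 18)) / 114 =35 / 684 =0.05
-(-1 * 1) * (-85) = -85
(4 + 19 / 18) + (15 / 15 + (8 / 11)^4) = 1669597 / 263538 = 6.34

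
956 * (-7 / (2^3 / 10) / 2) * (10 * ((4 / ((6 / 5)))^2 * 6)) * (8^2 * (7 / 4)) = -312293333.33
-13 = -13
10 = 10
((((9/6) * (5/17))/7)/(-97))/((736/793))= -11895/16991296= -0.00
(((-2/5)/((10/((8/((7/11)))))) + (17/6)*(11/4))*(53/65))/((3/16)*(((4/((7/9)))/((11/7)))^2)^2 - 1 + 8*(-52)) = -23754861449/1580770737000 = -0.02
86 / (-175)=-86 / 175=-0.49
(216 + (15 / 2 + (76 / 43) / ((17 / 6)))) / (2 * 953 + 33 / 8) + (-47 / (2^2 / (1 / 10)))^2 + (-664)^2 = 7880010017729099 / 17872657600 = 440897.50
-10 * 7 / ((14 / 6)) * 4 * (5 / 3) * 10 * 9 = -18000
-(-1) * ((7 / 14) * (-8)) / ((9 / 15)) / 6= -10 / 9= -1.11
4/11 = 0.36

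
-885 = -885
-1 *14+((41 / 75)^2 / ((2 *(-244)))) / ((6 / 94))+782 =6324400993 / 8235000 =767.99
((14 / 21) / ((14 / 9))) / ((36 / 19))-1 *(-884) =884.23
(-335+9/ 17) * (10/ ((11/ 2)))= -113720/ 187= -608.13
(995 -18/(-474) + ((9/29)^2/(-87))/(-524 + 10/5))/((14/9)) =1000763009397/1564505572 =639.67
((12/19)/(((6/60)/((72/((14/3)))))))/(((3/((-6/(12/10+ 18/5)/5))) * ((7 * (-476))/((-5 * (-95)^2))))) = -641250/5831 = -109.97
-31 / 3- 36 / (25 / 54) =-6607 / 75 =-88.09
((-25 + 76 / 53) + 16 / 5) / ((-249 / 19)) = 34181 / 21995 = 1.55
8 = 8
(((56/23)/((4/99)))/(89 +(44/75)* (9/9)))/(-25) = -4158/154537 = -0.03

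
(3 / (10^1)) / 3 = 1 / 10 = 0.10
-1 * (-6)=6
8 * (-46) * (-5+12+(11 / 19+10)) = -122912 / 19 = -6469.05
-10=-10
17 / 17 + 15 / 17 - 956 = -16220 / 17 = -954.12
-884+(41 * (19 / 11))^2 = 499877 / 121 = 4131.21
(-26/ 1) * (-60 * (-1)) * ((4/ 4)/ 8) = -195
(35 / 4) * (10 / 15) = 35 / 6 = 5.83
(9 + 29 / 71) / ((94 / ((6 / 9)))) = 668 / 10011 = 0.07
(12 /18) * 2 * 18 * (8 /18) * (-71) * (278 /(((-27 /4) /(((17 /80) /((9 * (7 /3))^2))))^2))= -0.00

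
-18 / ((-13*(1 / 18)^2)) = 5832 / 13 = 448.62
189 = 189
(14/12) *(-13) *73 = -6643/6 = -1107.17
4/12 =1/3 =0.33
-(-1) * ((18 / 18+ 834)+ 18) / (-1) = -853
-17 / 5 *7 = -119 / 5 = -23.80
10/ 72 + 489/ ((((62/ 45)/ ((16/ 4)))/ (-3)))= -4258.89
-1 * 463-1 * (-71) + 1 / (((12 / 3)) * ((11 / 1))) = -17247 / 44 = -391.98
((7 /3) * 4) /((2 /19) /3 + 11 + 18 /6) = 133 /200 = 0.66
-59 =-59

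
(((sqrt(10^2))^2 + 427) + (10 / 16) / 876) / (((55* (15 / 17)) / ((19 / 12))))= 1192910383 / 69379200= 17.19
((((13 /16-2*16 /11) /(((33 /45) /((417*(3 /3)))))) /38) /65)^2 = 213092101161 /914670355456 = 0.23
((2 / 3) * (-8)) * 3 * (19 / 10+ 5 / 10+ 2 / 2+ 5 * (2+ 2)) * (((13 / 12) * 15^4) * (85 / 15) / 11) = -116356500 / 11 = -10577863.64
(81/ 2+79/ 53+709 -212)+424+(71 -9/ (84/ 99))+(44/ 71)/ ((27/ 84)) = 972278227/ 948276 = 1025.31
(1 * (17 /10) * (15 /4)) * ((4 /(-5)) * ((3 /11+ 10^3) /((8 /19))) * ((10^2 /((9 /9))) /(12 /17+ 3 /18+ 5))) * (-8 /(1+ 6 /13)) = 7440888780 /6589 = 1129289.54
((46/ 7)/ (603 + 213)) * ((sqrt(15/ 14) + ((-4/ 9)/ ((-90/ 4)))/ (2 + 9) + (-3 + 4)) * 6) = 102649/ 2120580 + 23 * sqrt(210)/ 6664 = 0.10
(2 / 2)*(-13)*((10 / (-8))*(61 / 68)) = 3965 / 272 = 14.58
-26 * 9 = -234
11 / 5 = 2.20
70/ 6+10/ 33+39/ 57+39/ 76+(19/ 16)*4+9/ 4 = 20.17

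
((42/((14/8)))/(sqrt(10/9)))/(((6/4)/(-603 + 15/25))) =-72288 * sqrt(10)/25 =-9143.79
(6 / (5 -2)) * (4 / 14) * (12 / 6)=8 / 7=1.14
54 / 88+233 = 10279 / 44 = 233.61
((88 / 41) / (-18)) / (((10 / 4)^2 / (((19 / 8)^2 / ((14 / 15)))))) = -3971 / 34440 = -0.12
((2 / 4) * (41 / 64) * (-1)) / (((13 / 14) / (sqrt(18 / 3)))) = -287 * sqrt(6) / 832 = -0.84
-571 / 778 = -0.73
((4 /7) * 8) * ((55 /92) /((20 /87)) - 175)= -126886 /161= -788.11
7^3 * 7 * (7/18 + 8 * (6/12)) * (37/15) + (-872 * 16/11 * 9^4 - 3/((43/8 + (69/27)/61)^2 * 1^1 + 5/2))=-8295740.86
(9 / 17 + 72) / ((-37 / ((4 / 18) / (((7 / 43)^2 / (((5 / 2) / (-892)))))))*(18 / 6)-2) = 11399085 / 741978634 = 0.02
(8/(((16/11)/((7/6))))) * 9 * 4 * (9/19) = 2079/19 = 109.42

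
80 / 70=8 / 7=1.14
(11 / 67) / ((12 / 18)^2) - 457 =-122377 / 268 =-456.63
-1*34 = -34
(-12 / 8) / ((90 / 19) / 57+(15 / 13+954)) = -4693 / 2988618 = -0.00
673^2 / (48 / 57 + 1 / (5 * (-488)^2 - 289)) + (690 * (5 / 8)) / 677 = 27741959384801723 / 51579045820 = 537853.29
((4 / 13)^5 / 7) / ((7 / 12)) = 12288 / 18193357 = 0.00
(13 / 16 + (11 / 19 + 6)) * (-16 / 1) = -118.26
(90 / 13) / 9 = 10 / 13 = 0.77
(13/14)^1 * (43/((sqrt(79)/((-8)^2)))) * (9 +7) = 286208 * sqrt(79)/553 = 4600.13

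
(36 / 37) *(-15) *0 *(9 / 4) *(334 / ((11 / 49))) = 0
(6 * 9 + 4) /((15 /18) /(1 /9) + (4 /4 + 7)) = 116 /31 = 3.74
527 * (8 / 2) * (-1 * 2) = -4216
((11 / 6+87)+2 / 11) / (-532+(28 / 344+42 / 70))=-26875 / 160413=-0.17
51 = 51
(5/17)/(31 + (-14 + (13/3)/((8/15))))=40/3417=0.01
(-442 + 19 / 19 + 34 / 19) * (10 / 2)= -41725 / 19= -2196.05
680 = 680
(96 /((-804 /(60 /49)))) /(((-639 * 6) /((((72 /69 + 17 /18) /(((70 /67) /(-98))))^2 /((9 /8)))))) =1452193376 /1232122995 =1.18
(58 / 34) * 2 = 58 / 17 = 3.41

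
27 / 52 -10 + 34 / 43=-8.69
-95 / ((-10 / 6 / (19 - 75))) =-3192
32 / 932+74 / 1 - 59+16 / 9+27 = 91874 / 2097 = 43.81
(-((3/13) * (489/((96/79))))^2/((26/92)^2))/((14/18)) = -7105098160521/51181312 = -138822.12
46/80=23/40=0.58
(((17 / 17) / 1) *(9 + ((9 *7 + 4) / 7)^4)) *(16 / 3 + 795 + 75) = 52973588980 / 7203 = 7354378.59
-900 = -900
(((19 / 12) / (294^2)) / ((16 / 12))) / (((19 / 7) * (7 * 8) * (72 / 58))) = 29 / 398297088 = 0.00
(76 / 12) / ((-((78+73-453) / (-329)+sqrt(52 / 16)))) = 7551208 / 3126951-4113158*sqrt(13) / 3126951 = -2.33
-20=-20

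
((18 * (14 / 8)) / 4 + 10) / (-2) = -143 / 16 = -8.94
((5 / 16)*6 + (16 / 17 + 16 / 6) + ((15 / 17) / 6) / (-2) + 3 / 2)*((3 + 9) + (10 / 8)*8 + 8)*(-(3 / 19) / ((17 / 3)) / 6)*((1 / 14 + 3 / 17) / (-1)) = 2494815 / 10454864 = 0.24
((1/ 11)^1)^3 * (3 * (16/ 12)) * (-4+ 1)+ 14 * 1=18622/ 1331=13.99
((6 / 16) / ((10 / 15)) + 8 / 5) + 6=653 / 80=8.16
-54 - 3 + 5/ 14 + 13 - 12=-779/ 14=-55.64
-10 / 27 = -0.37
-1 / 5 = -0.20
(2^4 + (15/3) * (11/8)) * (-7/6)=-427/16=-26.69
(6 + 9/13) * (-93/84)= -2697/364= -7.41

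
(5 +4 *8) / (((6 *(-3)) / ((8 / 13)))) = -148 / 117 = -1.26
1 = 1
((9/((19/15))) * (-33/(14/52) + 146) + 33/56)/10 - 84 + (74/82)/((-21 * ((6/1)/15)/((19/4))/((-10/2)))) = -84730349/1308720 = -64.74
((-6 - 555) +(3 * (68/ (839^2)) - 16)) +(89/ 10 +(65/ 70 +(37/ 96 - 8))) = -1359468567361/ 2365174560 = -574.79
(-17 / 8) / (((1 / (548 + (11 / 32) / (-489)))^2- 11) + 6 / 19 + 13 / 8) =23750907046643627 / 101253829664354265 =0.23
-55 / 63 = -0.87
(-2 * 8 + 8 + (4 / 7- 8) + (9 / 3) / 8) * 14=-843 / 4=-210.75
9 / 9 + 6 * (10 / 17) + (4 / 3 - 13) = -364 / 51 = -7.14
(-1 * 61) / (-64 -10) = 61 / 74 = 0.82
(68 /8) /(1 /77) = 1309 /2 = 654.50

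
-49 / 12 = -4.08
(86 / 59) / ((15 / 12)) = 344 / 295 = 1.17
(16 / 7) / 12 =4 / 21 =0.19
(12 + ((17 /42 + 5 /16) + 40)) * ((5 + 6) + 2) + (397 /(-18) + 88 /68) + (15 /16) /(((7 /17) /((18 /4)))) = 23127037 /34272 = 674.81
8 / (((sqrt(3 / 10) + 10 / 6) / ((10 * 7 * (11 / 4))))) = 231000 / 223-13860 * sqrt(30) / 223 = 695.45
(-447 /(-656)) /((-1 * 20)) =-447 /13120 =-0.03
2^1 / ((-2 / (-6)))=6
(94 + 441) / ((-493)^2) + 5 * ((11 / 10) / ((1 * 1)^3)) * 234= 312804598 / 243049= 1287.00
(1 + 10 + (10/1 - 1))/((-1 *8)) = -5/2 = -2.50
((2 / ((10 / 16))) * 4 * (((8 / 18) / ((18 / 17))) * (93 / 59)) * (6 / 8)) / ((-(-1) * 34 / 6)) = 992 / 885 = 1.12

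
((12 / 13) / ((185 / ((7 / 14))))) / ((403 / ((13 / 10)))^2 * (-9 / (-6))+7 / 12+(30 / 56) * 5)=252 / 14560920985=0.00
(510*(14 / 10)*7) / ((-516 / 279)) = -232407 / 86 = -2702.41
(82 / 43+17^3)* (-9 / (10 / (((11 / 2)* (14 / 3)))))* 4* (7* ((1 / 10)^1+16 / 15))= -797389593 / 215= -3708788.80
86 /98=43 /49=0.88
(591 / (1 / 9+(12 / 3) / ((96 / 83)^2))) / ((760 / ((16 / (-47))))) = -2723328 / 31902425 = -0.09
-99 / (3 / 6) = -198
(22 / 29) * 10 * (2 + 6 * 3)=4400 / 29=151.72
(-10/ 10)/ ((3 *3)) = -1/ 9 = -0.11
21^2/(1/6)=2646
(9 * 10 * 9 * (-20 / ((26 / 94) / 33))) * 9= -17395061.54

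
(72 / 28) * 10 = 180 / 7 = 25.71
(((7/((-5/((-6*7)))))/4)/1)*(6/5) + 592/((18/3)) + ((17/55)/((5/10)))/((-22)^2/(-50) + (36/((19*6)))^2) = 243873104/2097975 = 116.24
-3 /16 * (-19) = 57 /16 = 3.56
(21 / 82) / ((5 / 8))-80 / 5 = -3196 / 205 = -15.59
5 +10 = 15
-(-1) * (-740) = -740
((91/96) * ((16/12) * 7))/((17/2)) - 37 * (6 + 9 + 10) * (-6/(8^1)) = 694.79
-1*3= -3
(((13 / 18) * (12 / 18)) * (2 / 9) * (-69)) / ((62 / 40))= -11960 / 2511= -4.76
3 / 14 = 0.21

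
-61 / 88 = -0.69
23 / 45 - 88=-3937 / 45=-87.49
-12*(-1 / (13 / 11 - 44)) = -44 / 157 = -0.28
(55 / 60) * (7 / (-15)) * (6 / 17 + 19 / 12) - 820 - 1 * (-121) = -5139539 / 7344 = -699.83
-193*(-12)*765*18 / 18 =1771740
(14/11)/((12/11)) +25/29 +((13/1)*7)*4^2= 253697/174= 1458.03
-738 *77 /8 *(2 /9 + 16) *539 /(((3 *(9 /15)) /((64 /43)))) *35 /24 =-86952935300 /1161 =-74894862.45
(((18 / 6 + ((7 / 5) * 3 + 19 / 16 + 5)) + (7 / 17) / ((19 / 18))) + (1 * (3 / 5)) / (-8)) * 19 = 70815 / 272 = 260.35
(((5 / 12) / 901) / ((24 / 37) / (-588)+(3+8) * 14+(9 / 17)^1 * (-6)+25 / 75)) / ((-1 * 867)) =-1813 / 513780520452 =-0.00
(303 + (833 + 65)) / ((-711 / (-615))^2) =50472025 / 56169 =898.57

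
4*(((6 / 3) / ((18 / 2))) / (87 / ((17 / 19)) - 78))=136 / 2943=0.05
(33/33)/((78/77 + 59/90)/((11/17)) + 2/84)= 38115/99193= 0.38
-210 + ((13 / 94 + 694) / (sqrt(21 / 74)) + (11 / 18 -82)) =-5245 / 18 + 65249 * sqrt(1554) / 1974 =1011.63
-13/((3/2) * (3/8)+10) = -16/13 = -1.23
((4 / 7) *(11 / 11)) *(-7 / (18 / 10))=-20 / 9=-2.22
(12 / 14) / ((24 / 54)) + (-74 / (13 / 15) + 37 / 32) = -239657 / 2912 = -82.30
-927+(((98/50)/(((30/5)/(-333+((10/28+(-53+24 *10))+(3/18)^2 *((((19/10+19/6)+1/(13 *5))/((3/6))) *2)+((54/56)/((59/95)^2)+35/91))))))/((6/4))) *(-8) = -933693565247/1374559875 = -679.27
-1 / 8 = -0.12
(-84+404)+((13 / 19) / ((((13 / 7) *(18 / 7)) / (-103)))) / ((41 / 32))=2162768 / 7011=308.48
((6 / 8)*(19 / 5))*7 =399 / 20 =19.95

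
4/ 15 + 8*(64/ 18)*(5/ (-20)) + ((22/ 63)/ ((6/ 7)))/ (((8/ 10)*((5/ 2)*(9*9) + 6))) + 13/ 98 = -18507437/ 2758455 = -6.71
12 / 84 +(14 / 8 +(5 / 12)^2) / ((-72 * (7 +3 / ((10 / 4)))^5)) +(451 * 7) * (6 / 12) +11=1589.64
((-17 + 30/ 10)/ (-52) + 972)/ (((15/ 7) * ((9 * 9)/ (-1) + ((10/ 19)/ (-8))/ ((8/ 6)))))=-26896856/ 4804605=-5.60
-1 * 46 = -46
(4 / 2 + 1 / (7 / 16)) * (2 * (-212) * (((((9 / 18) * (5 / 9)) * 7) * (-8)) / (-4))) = -21200 / 3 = -7066.67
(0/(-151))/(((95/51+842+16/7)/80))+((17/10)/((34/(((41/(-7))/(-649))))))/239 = 0.00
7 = 7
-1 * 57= -57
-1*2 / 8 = -1 / 4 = -0.25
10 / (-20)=-1 / 2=-0.50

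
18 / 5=3.60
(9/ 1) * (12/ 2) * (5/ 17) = 270/ 17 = 15.88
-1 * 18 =-18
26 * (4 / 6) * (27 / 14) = 234 / 7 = 33.43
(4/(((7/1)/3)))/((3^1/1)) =4/7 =0.57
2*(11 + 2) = 26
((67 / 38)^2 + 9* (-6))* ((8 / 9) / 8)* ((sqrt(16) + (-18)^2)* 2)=-12051868 / 3249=-3709.41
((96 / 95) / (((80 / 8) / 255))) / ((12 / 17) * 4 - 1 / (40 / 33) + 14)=332928 / 206701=1.61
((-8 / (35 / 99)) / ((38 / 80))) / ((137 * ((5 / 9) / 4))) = -228096 / 91105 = -2.50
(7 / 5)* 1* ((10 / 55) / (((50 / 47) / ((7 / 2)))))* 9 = 20727 / 2750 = 7.54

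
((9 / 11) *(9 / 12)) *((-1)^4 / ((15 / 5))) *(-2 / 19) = -9 / 418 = -0.02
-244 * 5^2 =-6100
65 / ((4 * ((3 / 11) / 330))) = 39325 / 2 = 19662.50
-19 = -19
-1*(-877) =877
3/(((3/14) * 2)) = 7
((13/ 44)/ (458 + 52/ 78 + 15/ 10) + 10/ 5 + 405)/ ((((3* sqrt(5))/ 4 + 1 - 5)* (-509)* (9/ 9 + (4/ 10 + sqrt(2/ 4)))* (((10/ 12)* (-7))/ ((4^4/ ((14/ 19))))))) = 206139374592/ (108211873* (-16 + 3* sqrt(5))* (5* sqrt(2) + 14)) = -9.73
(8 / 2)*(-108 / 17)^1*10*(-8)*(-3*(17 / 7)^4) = -509379840 / 2401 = -212153.20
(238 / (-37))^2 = 41.38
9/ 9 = 1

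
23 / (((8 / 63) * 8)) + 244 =17065 / 64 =266.64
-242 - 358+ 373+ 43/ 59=-13350/ 59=-226.27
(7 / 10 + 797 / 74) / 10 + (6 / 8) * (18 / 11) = 48317 / 20350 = 2.37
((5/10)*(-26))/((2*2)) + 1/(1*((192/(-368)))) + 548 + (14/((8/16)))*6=4265/6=710.83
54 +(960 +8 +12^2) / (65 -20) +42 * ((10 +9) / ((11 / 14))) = 541702 / 495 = 1094.35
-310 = -310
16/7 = 2.29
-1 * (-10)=10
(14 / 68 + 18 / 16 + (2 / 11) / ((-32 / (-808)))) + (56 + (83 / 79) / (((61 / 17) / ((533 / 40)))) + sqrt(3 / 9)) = sqrt(3) / 3 + 1186338053 / 18023060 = 66.40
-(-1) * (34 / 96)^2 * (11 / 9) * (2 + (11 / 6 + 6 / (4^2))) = 321079 / 497664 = 0.65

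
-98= -98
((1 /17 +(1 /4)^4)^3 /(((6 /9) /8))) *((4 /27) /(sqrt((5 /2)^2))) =2260713 /12879134720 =0.00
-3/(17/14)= -42/17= -2.47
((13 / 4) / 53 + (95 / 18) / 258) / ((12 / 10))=12580 / 184599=0.07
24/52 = 6/13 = 0.46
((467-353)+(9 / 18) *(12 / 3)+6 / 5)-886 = -768.80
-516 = -516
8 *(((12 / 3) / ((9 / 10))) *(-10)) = -3200 / 9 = -355.56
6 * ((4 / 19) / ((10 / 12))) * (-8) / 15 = -384 / 475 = -0.81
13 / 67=0.19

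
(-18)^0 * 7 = 7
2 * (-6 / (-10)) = 6 / 5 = 1.20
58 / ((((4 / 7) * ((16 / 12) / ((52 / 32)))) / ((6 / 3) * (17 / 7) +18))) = 5655 / 2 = 2827.50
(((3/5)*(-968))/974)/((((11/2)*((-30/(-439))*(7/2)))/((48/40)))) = -231792/426125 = -0.54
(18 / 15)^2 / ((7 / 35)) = 36 / 5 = 7.20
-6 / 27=-2 / 9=-0.22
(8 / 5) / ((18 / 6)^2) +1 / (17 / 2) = 226 / 765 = 0.30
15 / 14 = 1.07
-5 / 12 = -0.42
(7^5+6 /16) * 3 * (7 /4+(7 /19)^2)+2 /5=5492000959 /57760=95083.12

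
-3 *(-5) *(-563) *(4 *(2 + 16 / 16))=-101340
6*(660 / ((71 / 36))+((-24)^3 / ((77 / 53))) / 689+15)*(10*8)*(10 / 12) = 9547328400 / 71071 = 134335.08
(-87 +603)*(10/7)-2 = 5146/7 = 735.14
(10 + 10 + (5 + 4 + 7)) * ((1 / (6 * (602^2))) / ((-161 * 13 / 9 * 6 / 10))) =-0.00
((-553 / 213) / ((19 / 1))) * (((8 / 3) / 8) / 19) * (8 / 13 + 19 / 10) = -60277 / 9996090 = -0.01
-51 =-51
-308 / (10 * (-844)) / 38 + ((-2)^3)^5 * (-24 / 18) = 10509353191 / 240540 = 43690.67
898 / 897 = 1.00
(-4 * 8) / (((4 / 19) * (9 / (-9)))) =152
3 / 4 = 0.75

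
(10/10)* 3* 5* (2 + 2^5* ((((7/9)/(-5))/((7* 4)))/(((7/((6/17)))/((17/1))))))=194/7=27.71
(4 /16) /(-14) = -1 /56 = -0.02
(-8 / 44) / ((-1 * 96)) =1 / 528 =0.00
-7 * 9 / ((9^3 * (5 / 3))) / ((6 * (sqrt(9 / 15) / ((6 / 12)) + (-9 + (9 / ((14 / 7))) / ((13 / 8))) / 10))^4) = -1303034250981125 / 46384492313916421749 - 11663798302000 * sqrt(15) / 1717944159774682287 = -0.00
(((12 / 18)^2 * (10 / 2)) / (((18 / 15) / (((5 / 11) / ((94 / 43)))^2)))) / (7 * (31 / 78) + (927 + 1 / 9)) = 3004625 / 34896449973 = 0.00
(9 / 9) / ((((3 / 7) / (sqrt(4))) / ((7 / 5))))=98 / 15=6.53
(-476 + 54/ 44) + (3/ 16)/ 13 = -1086247/ 2288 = -474.76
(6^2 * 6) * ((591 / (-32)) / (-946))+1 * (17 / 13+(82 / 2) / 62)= 9433275 / 1524952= 6.19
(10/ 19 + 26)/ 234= 28/ 247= 0.11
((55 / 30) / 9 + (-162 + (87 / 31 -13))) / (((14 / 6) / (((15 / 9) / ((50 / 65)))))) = -3742843 / 23436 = -159.70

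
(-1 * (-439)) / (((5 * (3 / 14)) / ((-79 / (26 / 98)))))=-23791166 / 195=-122005.98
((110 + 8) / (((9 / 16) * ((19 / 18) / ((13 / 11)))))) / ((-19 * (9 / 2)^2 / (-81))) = 49.45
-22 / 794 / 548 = -11 / 217556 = -0.00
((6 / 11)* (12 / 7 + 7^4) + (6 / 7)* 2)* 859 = 7890774 / 7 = 1127253.43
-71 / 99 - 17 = -1754 / 99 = -17.72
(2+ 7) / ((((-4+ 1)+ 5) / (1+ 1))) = 9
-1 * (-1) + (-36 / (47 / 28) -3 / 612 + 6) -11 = -244031 / 9588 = -25.45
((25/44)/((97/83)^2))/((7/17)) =2927825/2897972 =1.01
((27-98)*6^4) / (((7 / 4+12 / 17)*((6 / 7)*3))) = -2433312 / 167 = -14570.73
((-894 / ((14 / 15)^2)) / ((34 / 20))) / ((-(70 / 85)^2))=8548875 / 9604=890.14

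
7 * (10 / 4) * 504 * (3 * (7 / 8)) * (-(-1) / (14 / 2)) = 6615 / 2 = 3307.50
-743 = -743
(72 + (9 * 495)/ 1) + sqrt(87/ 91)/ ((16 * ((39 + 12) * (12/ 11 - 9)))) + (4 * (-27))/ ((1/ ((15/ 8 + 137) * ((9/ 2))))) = -62966.25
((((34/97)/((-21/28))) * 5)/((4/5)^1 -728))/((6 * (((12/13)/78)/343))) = 24635975/1587114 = 15.52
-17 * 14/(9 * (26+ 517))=-0.05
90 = 90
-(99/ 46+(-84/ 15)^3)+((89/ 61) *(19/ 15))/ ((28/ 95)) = 2647753229/ 14731500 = 179.73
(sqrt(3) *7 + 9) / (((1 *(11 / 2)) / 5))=90 / 11 + 70 *sqrt(3) / 11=19.20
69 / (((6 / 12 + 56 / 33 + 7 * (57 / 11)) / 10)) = 45540 / 2539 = 17.94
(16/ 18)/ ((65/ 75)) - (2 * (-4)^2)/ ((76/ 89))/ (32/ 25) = -28.25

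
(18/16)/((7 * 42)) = 3/784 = 0.00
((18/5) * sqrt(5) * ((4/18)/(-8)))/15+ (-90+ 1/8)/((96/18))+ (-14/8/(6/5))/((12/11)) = -20953/1152 - sqrt(5)/150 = -18.20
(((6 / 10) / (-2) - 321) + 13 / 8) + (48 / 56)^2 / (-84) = -4386061 / 13720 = -319.68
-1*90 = -90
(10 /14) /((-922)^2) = 5 /5950588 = 0.00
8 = 8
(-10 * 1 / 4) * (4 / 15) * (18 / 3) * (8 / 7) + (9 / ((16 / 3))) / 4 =-1859 / 448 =-4.15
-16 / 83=-0.19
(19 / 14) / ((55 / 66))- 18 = -573 / 35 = -16.37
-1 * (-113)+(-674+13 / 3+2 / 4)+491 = -391 / 6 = -65.17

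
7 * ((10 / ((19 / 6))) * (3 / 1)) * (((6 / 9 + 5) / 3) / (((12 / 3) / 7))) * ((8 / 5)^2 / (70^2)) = 272 / 2375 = 0.11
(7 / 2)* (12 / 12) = 3.50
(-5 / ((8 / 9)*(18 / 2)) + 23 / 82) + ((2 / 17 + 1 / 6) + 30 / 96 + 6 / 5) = 1.45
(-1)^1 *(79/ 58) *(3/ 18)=-79/ 348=-0.23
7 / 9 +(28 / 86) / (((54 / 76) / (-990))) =-175259 / 387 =-452.87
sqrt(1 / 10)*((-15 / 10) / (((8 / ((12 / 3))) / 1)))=-3*sqrt(10) / 40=-0.24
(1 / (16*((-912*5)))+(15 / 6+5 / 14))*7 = 1459193 / 72960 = 20.00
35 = 35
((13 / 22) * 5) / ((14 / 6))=195 / 154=1.27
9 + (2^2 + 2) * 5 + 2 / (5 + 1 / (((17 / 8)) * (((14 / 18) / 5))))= 37483 / 955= 39.25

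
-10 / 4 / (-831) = 5 / 1662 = 0.00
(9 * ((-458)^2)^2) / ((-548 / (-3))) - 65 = 297006307043 / 137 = 2167929248.49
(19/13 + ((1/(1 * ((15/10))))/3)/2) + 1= 301/117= 2.57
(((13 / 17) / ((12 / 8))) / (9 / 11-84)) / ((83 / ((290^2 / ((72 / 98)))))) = -58928870 / 6971751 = -8.45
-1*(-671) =671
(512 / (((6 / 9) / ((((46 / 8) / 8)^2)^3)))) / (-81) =-1.31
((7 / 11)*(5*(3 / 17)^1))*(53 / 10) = 1113 / 374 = 2.98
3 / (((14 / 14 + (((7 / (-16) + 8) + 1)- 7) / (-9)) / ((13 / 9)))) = 624 / 119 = 5.24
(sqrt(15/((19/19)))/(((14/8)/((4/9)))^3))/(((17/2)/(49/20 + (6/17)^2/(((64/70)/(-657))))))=-147229696*sqrt(15)/877486365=-0.65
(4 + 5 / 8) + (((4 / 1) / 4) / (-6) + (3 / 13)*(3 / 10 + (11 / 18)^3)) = 289379 / 63180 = 4.58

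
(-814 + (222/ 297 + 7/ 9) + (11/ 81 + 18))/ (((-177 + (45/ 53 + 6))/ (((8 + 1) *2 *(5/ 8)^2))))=234444175/ 7142256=32.82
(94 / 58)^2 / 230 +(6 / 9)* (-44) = -17015213 / 580290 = -29.32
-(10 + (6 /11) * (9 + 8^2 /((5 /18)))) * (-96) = 742272 /55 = 13495.85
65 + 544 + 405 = 1014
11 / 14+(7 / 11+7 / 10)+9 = 4282 / 385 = 11.12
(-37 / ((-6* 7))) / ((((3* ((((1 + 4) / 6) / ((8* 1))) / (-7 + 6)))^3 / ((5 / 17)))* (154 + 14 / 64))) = -2424832 / 44044875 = -0.06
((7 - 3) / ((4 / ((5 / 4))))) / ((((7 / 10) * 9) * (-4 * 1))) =-25 / 504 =-0.05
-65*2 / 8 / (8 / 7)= -455 / 32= -14.22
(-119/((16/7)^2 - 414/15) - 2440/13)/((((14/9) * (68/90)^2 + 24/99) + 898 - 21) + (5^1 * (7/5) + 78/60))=-2605586605875/12664477146139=-0.21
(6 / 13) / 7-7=-631 / 91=-6.93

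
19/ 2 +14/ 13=275/ 26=10.58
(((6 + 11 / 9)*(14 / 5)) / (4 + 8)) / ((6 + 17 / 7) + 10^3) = 49 / 29322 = 0.00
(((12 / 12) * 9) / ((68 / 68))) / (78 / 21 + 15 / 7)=63 / 41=1.54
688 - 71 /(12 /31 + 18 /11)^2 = 319300849 /476100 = 670.66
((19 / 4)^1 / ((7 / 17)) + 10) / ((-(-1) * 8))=603 / 224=2.69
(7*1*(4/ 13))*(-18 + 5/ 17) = -8428/ 221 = -38.14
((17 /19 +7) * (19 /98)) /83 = 75 /4067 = 0.02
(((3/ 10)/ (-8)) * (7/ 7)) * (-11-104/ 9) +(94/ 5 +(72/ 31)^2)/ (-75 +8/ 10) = 0.52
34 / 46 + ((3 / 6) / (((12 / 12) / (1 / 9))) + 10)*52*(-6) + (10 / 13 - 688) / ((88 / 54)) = -3558.30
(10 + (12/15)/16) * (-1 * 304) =-15276/5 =-3055.20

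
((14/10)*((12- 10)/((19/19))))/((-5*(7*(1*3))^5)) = -2/14586075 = -0.00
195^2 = 38025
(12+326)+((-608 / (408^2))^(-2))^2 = 5619103269.43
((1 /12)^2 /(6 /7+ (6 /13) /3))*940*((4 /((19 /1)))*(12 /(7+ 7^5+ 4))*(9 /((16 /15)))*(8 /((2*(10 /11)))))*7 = 4939935 /19598576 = 0.25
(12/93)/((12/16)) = 16/93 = 0.17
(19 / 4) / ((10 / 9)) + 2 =251 / 40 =6.28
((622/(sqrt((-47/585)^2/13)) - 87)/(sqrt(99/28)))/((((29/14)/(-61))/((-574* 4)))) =-3921568* sqrt(77)/11 + 475646982720* sqrt(1001)/14993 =1000593210.05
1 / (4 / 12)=3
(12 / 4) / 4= 3 / 4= 0.75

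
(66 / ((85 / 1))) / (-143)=-0.01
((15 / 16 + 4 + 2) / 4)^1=111 / 64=1.73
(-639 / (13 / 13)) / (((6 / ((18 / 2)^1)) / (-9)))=17253 / 2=8626.50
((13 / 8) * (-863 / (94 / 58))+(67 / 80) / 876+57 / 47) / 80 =-2846077051 / 263500800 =-10.80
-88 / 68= -22 / 17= -1.29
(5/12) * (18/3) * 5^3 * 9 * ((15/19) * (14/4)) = 590625/76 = 7771.38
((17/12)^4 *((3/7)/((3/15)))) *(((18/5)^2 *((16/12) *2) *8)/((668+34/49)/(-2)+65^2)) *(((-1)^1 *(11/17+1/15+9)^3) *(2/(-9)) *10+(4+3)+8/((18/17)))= 7285805149483/5790750750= 1258.18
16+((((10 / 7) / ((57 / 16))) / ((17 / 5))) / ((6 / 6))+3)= 129677 / 6783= 19.12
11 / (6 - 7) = -11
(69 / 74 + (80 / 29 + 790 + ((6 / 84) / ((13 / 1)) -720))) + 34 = 10515814 / 97643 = 107.70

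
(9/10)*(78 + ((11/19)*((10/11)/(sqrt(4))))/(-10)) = 26667/380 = 70.18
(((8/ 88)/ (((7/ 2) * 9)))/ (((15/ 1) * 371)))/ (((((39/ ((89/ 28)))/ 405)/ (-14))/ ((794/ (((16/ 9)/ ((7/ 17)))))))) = -317997/ 7215208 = -0.04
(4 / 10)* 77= 154 / 5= 30.80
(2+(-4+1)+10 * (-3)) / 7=-31 / 7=-4.43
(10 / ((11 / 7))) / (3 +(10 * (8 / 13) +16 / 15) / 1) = 13650 / 21923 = 0.62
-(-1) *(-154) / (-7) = 22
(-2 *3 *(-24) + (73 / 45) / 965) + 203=15068548 / 43425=347.00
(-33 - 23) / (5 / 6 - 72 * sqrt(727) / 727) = 1221360 / 168449 +145152 * sqrt(727) / 168449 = 30.48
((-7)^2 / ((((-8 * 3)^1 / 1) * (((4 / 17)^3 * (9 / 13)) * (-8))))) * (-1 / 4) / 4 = -3129581 / 1769472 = -1.77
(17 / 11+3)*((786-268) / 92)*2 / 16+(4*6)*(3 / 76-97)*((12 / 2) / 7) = -1991.42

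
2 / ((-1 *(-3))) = 2 / 3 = 0.67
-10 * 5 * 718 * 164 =-5887600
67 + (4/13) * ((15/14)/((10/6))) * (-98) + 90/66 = 7004/143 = 48.98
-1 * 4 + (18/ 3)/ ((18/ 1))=-11/ 3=-3.67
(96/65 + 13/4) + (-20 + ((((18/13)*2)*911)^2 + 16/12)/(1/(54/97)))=3543033.80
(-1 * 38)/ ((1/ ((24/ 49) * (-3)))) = 2736/ 49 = 55.84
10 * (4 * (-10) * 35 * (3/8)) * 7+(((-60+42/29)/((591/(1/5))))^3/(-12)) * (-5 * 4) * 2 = -513938649892499242/13984725157275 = -36750.00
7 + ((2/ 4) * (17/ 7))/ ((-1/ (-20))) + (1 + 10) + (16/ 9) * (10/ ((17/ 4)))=49768/ 1071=46.47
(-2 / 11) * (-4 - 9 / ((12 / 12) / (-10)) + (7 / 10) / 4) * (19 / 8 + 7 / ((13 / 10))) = -2781729 / 22880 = -121.58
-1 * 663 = -663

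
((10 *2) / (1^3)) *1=20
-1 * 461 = -461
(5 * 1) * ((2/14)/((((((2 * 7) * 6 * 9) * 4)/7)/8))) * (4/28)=5/2646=0.00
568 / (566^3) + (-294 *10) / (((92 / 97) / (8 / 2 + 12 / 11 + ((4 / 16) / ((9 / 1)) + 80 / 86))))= -55480270041565147 / 2958894832476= -18750.34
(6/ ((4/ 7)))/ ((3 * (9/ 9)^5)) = 7/ 2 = 3.50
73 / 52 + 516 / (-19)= -25445 / 988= -25.75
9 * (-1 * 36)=-324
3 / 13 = 0.23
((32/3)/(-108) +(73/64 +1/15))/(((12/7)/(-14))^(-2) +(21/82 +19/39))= 15314689/931676400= 0.02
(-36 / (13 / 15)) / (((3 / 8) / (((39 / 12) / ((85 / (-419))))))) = 30168 / 17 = 1774.59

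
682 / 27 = 25.26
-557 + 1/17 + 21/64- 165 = -785115/1088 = -721.61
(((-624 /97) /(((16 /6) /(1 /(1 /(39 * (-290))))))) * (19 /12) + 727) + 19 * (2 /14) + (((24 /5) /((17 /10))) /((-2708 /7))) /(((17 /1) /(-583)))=5835963305521 /132848387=43929.50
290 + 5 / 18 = 5225 / 18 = 290.28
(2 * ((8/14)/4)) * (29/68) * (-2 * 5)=-145/119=-1.22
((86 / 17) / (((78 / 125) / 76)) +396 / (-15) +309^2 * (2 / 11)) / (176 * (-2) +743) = 45.91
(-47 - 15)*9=-558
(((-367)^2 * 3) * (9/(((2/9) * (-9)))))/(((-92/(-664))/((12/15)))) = -10498714.75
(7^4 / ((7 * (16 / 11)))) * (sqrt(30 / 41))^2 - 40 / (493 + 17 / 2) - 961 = -259415079 / 328984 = -788.53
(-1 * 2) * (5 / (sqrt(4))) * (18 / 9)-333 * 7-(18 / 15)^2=-58561 / 25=-2342.44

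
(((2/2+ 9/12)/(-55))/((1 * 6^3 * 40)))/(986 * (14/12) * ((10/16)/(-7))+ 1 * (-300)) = 7/765468000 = 0.00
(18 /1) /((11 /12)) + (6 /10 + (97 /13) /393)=5691652 /280995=20.26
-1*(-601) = 601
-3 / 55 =-0.05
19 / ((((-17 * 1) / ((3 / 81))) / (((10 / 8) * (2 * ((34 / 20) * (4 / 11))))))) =-19 / 297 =-0.06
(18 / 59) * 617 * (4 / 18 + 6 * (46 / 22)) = 1559776 / 649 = 2403.35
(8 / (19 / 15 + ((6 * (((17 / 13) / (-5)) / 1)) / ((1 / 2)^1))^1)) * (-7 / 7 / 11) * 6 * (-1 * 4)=-7488 / 803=-9.33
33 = 33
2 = 2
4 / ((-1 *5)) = -4 / 5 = -0.80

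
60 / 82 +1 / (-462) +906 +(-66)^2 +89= 5351.73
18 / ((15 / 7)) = 42 / 5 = 8.40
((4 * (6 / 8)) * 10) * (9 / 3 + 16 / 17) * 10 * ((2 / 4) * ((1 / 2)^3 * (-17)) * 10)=-25125 / 2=-12562.50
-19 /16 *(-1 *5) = 5.94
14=14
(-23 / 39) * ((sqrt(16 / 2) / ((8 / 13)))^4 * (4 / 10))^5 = -33624166678635260545571 / 314572800000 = -106888347239.92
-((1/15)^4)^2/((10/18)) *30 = -2/94921875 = -0.00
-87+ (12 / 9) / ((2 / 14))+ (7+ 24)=-140 / 3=-46.67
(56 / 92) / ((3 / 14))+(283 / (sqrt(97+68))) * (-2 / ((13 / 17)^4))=196 / 69- 47272886 * sqrt(165) / 4712565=-126.01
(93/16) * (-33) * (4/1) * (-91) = 279279/4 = 69819.75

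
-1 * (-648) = 648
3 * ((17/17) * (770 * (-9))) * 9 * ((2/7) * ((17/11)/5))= -16524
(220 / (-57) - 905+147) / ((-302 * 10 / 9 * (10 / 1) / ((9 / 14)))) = 586251 / 4016600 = 0.15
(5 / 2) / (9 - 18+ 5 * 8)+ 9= 563 / 62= 9.08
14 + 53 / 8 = 165 / 8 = 20.62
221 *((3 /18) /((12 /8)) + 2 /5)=5083 /45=112.96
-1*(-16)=16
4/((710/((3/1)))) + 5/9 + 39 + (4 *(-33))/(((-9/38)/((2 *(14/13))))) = 51502682/41535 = 1239.98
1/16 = 0.06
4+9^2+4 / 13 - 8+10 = 1135 / 13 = 87.31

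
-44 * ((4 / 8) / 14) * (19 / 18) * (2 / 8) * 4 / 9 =-209 / 1134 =-0.18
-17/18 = -0.94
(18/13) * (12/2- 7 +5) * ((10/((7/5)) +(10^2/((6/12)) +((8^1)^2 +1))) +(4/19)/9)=2606264/1729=1507.38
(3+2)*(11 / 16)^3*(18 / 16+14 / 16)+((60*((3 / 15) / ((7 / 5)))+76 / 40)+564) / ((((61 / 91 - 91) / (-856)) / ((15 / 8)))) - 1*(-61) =10271.60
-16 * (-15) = 240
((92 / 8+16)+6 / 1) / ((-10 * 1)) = -3.35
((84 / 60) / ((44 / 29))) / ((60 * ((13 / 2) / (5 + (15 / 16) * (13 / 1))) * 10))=203 / 49920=0.00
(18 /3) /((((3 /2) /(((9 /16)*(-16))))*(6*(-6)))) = 1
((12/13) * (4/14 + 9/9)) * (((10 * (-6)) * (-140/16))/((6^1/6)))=8100/13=623.08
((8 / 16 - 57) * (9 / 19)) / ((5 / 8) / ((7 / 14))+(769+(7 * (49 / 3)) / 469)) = -408834 / 11770063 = -0.03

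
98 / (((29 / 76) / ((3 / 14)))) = 55.03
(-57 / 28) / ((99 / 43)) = -817 / 924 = -0.88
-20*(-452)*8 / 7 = 72320 / 7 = 10331.43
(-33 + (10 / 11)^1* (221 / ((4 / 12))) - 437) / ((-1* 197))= -0.67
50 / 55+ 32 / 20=138 / 55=2.51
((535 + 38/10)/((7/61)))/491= 164334/17185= 9.56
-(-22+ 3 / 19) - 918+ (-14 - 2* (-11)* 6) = -14785 / 19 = -778.16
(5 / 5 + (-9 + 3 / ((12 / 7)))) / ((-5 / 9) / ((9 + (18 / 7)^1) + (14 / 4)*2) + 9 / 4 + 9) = -2925 / 5251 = -0.56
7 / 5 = 1.40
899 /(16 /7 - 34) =-28.35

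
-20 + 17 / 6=-103 / 6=-17.17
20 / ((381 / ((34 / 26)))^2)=5780 / 24532209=0.00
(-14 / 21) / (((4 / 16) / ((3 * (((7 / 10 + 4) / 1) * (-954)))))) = 179352 / 5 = 35870.40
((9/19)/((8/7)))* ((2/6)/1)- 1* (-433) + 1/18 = 592609/1368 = 433.19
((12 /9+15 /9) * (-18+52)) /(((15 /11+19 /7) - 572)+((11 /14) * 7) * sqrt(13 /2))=-2747643360 /15289176883 - 13304676 * sqrt(26) /15289176883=-0.18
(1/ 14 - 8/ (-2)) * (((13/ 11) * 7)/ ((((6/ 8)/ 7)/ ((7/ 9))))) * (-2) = -48412/ 99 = -489.01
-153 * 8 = -1224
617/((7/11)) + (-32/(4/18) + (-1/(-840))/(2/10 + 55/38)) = 3100849/3756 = 825.57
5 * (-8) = -40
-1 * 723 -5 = -728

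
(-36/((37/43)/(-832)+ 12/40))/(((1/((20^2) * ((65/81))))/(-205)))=3813721600000/481311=7923611.97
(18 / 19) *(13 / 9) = 26 / 19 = 1.37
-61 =-61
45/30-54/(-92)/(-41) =1401/943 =1.49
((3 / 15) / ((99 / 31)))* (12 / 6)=62 / 495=0.13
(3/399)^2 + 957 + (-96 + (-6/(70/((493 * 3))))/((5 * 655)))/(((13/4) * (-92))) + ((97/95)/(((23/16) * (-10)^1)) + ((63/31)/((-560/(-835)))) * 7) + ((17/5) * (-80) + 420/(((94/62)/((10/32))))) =1601126020876098583/2018995325074000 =793.03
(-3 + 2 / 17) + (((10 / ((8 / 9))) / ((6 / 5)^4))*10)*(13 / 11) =3297893 / 53856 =61.24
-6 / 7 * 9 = -54 / 7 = -7.71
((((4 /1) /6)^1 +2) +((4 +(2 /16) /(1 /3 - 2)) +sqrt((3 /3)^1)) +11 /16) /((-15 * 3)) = -1987 /10800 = -0.18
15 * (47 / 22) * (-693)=-22207.50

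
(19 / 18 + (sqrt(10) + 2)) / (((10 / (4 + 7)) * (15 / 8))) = 242 / 135 + 44 * sqrt(10) / 75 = 3.65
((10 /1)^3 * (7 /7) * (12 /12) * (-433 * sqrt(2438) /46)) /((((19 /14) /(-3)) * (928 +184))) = 1136625 * sqrt(2438) /60743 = 923.93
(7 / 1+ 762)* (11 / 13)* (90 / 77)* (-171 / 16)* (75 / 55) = -88761825 / 8008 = -11084.14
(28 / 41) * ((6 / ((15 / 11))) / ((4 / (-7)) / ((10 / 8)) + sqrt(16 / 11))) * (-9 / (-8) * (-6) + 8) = 59290 / 43009 + 94325 * sqrt(11) / 86018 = 5.02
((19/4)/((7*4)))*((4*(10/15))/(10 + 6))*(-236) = -1121/168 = -6.67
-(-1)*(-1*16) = -16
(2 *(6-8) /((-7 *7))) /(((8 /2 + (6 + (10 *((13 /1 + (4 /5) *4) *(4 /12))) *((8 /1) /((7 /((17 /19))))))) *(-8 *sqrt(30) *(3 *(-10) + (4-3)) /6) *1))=19 *sqrt(30) /17608220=0.00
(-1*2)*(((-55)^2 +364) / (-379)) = 6778 / 379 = 17.88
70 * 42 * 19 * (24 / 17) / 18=74480 / 17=4381.18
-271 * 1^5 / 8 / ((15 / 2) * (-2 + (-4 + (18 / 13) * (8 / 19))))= 66937 / 80280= 0.83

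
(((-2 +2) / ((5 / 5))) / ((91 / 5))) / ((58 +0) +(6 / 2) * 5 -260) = 0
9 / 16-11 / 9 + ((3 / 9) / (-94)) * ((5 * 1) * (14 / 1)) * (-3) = 575 / 6768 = 0.08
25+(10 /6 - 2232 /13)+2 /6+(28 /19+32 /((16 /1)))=-34881 /247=-141.22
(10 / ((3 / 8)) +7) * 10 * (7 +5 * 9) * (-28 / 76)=-367640 / 57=-6449.82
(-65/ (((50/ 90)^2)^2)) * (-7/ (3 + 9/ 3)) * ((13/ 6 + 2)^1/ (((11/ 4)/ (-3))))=-3618.49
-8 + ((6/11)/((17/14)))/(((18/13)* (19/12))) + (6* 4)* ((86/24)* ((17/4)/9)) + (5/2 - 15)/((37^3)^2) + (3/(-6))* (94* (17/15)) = -8389292907868744/410221166902965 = -20.45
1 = 1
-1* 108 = -108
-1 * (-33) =33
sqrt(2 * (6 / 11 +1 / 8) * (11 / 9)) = sqrt(59) / 6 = 1.28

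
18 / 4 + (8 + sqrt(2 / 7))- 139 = -125.97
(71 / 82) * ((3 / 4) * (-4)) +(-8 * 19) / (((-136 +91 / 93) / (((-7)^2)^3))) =136370399007 / 1029674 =132440.36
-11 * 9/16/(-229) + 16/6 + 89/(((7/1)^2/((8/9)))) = 6961291/1615824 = 4.31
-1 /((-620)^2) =-1 /384400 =-0.00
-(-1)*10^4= 10000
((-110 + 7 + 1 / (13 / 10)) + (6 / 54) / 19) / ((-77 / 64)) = 14543744 / 171171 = 84.97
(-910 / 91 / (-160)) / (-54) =-1 / 864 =-0.00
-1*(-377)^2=-142129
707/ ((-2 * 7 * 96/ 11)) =-1111/ 192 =-5.79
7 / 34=0.21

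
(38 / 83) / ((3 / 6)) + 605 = 50291 / 83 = 605.92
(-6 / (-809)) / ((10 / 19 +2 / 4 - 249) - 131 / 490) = -13965 / 467424829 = -0.00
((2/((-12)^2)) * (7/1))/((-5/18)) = -7/20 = -0.35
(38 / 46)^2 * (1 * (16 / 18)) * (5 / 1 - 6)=-2888 / 4761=-0.61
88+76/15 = 1396/15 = 93.07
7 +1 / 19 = 134 / 19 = 7.05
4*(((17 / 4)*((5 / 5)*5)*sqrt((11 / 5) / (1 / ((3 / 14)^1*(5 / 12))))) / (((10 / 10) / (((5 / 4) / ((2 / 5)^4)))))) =265625*sqrt(154) / 1792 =1839.46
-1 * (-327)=327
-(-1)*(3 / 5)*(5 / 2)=3 / 2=1.50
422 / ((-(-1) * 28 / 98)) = 1477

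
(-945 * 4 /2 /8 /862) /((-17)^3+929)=315 /4578944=0.00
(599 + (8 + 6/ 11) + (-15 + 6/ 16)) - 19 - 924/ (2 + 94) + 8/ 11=24861/ 44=565.02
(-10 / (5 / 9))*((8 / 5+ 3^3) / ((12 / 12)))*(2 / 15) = -1716 / 25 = -68.64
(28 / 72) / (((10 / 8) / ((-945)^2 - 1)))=12502336 / 45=277829.69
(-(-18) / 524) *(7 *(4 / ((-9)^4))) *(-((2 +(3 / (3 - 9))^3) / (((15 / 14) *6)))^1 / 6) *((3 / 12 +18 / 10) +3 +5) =-3283 / 45839520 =-0.00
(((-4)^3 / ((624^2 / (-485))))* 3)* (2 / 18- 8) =-34435 / 18252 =-1.89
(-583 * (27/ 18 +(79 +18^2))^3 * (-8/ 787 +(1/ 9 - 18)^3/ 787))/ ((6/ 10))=6450126590785381955/ 13769352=468440823561.30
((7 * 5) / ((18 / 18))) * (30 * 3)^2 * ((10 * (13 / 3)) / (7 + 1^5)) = 1535625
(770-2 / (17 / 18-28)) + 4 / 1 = 376974 / 487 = 774.07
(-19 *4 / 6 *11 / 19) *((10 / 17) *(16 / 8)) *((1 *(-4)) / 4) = 440 / 51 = 8.63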